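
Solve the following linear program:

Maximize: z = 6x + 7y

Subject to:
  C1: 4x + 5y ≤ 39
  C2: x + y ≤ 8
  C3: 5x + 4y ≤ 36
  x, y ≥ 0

Evaluate the objective at each vertex of the feasible region:
  z(0, 0) = 0
  z(7.2, 0) = 43.2
  z(4, 4) = 52
  z(1, 7) = 55  ←
  z(0, 7.8) = 54.6
The maximum is at x = 1, y = 7.

x = 1, y = 7, z = 55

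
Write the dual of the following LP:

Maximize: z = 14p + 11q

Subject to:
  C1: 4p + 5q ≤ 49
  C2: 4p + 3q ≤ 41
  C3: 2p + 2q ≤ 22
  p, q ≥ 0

Primal max cᵀx s.t. Ax ≤ b, x ≥ 0  →  Dual min bᵀy s.t. Aᵀy ≥ c, y ≥ 0.

Minimize: z = 49y1 + 41y2 + 22y3

Subject to:
  4y1 + 4y2 + 2y3 ≥ 14
  5y1 + 3y2 + 2y3 ≥ 11
  y1, y2, y3 ≥ 0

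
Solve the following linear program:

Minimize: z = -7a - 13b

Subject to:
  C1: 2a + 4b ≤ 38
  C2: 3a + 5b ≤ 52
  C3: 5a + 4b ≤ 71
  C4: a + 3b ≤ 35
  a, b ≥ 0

Evaluate the objective at each vertex of the feasible region:
  z(0, 0) = 0
  z(14.2, 0) = -99.4
  z(11.31, 3.615) = -126.2
  z(9, 5) = -128  ←
  z(0, 9.5) = -123.5
The minimum is at a = 9, b = 5.

a = 9, b = 5, z = -128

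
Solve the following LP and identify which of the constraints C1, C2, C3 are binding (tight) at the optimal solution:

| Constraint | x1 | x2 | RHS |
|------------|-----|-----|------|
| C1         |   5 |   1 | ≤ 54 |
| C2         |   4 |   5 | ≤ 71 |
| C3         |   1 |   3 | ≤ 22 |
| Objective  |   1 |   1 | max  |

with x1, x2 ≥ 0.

At x1 = 10, x2 = 4, compute slack b - a·x for each constraint:
  C1: 54 − 54 = 0  (binding)
  C2: 71 − 60 = 11  (slack)
  C3: 22 − 22 = 0  (binding)

Optimal: x1 = 10, x2 = 4
Binding: C1, C3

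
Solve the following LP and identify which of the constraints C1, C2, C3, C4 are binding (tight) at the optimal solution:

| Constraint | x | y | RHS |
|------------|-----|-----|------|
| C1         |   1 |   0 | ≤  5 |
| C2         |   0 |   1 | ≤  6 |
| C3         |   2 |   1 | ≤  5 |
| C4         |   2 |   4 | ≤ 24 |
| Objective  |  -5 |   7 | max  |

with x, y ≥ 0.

At x = 0, y = 5, compute slack b - a·x for each constraint:
  C1: 5 − 0 = 5  (slack)
  C2: 6 − 5 = 1  (slack)
  C3: 5 − 5 = 0  (binding)
  C4: 24 − 20 = 4  (slack)

Optimal: x = 0, y = 5
Binding: C3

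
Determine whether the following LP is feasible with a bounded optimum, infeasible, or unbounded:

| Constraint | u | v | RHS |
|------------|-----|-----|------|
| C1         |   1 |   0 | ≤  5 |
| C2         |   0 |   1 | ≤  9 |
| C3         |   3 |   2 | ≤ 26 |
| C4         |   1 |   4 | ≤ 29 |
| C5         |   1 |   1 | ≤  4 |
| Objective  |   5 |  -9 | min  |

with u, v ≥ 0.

Feasible with a bounded optimal solution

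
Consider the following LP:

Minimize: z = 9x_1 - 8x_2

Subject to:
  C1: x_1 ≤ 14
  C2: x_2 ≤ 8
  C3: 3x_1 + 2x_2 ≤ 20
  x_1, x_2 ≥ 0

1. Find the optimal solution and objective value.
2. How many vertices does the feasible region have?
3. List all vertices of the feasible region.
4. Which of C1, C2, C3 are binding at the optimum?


1. x_1 = 0, x_2 = 8, z = -64
2. 4
3. (0, 0), (6.667, 0), (1.333, 8), (0, 8)
4. C2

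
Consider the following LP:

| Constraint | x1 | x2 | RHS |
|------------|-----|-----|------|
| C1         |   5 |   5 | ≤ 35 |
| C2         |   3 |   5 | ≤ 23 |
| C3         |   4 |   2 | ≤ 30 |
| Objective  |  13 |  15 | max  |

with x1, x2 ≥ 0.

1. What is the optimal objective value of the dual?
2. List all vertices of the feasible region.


1. 93
2. (0, 0), (7, 0), (6, 1), (0, 4.6)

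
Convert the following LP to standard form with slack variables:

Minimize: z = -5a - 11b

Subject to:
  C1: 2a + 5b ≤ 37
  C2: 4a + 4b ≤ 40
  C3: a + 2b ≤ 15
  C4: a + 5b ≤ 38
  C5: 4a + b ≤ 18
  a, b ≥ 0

min z = -5a - 11b

s.t.
  2a + 5b + s1 = 37
  4a + 4b + s2 = 40
  a + 2b + s3 = 15
  a + 5b + s4 = 38
  4a + b + s5 = 18
  a, b, s1, s2, s3, s4, s5 ≥ 0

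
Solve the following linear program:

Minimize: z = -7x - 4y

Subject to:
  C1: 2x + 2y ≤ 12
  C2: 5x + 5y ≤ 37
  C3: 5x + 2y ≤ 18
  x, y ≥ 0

Evaluate the objective at each vertex of the feasible region:
  z(0, 0) = 0
  z(3.6, 0) = -25.2
  z(2, 4) = -30  ←
  z(0, 6) = -24
The minimum is at x = 2, y = 4.

x = 2, y = 4, z = -30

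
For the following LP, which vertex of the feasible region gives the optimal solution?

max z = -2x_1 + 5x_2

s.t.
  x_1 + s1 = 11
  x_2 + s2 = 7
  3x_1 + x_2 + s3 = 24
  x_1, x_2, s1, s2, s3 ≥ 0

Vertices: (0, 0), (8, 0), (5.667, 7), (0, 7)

Evaluate the objective at each vertex of the feasible region:
  z(0, 0) = 0
  z(8, 0) = -16
  z(5.667, 7) = 23.67
  z(0, 7) = 35  ←
The maximum is at x_1 = 0, x_2 = 7.

(0, 7)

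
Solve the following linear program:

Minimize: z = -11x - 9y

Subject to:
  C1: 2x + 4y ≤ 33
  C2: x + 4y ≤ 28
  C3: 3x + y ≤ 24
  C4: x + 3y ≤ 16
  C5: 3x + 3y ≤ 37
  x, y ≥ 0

Evaluate the objective at each vertex of the feasible region:
  z(0, 0) = 0
  z(8, 0) = -88
  z(7, 3) = -104  ←
  z(0, 5.333) = -48
The minimum is at x = 7, y = 3.

x = 7, y = 3, z = -104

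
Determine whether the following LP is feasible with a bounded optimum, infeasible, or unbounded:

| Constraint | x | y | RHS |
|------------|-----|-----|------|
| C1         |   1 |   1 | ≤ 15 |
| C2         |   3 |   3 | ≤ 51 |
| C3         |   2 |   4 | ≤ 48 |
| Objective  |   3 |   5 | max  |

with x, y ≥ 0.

Feasible with a bounded optimal solution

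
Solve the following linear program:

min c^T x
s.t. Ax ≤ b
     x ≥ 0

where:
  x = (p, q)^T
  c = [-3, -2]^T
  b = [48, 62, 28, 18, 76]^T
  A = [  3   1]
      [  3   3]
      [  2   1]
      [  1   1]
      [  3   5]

Evaluate the objective at each vertex of the feasible region:
  z(0, 0) = 0
  z(14, 0) = -42
  z(10, 8) = -46  ←
  z(7, 11) = -43
  z(0, 15.2) = -30.4
The minimum is at p = 10, q = 8.

p = 10, q = 8, z = -46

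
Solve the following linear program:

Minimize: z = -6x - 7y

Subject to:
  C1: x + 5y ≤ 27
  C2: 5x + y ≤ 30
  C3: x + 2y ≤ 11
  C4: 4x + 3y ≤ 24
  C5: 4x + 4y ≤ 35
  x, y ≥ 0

Evaluate the objective at each vertex of the feasible region:
  z(0, 0) = 0
  z(6, 0) = -36
  z(3, 4) = -46  ←
  z(0.3333, 5.333) = -39.33
  z(0, 5.4) = -37.8
The minimum is at x = 3, y = 4.

x = 3, y = 4, z = -46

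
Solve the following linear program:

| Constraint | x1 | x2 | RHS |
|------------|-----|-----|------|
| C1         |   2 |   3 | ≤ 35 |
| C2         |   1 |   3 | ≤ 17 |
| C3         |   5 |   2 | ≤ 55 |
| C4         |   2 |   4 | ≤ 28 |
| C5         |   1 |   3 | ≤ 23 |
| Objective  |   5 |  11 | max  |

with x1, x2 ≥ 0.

Evaluate the objective at each vertex of the feasible region:
  z(0, 0) = 0
  z(11, 0) = 55
  z(10.25, 1.875) = 71.88
  z(8, 3) = 73  ←
  z(0, 5.667) = 62.33
The maximum is at x1 = 8, x2 = 3.

x1 = 8, x2 = 3, z = 73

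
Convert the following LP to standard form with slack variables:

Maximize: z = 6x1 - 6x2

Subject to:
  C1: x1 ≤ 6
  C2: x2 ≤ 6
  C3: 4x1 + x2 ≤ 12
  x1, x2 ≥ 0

max z = 6x1 - 6x2

s.t.
  x1 + s1 = 6
  x2 + s2 = 6
  4x1 + x2 + s3 = 12
  x1, x2, s1, s2, s3 ≥ 0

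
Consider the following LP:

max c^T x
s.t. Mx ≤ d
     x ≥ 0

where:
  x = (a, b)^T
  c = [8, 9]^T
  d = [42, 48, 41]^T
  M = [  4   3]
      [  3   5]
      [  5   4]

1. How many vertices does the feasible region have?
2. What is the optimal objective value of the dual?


1. 4
2. 89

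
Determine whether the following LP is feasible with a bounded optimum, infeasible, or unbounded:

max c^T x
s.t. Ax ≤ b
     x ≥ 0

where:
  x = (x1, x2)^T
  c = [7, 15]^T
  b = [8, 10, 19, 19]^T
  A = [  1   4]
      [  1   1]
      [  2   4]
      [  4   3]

Feasible with a bounded optimal solution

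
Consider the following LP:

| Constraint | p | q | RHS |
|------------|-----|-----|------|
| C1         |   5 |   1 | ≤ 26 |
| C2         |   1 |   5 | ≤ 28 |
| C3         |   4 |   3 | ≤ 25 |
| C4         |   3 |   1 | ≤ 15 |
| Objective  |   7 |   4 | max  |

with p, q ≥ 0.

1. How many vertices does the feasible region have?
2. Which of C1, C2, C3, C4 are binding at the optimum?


1. 5
2. C3, C4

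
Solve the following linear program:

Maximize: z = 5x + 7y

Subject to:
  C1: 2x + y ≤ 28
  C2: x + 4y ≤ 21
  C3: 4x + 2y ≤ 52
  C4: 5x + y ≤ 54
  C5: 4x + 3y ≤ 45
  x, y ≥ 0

Evaluate the objective at each vertex of the feasible region:
  z(0, 0) = 0
  z(10.8, 0) = 54
  z(10.64, 0.8182) = 58.91
  z(9, 3) = 66  ←
  z(0, 5.25) = 36.75
The maximum is at x = 9, y = 3.

x = 9, y = 3, z = 66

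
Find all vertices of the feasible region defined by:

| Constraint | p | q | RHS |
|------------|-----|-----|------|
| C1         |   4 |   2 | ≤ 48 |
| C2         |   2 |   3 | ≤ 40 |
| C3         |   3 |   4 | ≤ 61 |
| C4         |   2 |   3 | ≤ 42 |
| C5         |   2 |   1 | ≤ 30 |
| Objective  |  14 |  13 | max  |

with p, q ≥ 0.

(0, 0), (12, 0), (8, 8), (0, 13.33)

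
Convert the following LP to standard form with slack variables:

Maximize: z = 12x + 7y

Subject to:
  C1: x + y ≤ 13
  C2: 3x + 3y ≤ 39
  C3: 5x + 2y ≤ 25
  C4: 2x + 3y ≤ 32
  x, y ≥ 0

max z = 12x + 7y

s.t.
  x + y + s1 = 13
  3x + 3y + s2 = 39
  5x + 2y + s3 = 25
  2x + 3y + s4 = 32
  x, y, s1, s2, s3, s4 ≥ 0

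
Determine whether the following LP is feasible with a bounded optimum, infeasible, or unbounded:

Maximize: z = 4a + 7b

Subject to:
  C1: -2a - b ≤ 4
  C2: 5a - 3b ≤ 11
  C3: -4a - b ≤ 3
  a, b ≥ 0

Unbounded (objective can increase without bound)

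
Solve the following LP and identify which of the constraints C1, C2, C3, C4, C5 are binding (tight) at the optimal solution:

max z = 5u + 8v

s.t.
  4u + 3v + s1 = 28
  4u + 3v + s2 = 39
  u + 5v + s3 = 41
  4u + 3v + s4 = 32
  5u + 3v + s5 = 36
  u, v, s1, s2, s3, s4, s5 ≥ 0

At u = 1, v = 8, compute slack b - a·x for each constraint:
  C1: 28 − 28 = 0  (binding)
  C2: 39 − 28 = 11  (slack)
  C3: 41 − 41 = 0  (binding)
  C4: 32 − 28 = 4  (slack)
  C5: 36 − 29 = 7  (slack)

Optimal: u = 1, v = 8
Binding: C1, C3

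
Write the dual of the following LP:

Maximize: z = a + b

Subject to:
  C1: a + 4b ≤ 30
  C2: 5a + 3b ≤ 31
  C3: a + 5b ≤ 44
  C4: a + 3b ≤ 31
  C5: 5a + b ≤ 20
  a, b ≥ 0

Primal max cᵀx s.t. Ax ≤ b, x ≥ 0  →  Dual min bᵀy s.t. Aᵀy ≥ c, y ≥ 0.

Minimize: z = 30y1 + 31y2 + 44y3 + 31y4 + 20y5

Subject to:
  y1 + 5y2 + y3 + y4 + 5y5 ≥ 1
  4y1 + 3y2 + 5y3 + 3y4 + y5 ≥ 1
  y1, y2, y3, y4, y5 ≥ 0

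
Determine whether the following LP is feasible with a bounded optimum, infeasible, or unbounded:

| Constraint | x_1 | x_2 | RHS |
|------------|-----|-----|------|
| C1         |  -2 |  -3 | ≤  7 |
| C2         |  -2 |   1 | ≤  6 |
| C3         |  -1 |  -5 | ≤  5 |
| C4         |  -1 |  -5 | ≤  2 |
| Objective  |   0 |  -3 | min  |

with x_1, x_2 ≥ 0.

Unbounded (objective can decrease without bound)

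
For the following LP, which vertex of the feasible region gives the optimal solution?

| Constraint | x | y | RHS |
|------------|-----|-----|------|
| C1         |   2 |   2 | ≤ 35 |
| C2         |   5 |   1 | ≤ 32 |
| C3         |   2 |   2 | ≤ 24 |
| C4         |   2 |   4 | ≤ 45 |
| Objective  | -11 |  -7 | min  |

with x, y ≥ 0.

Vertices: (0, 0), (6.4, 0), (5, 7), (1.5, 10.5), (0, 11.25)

Evaluate the objective at each vertex of the feasible region:
  z(0, 0) = 0
  z(6.4, 0) = -70.4
  z(5, 7) = -104  ←
  z(1.5, 10.5) = -90
  z(0, 11.25) = -78.75
The minimum is at x = 5, y = 7.

(5, 7)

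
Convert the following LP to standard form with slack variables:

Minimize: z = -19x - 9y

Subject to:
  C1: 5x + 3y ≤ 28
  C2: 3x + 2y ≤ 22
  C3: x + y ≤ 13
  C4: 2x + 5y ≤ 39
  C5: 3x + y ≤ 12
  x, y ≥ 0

min z = -19x - 9y

s.t.
  5x + 3y + s1 = 28
  3x + 2y + s2 = 22
  x + y + s3 = 13
  2x + 5y + s4 = 39
  3x + y + s5 = 12
  x, y, s1, s2, s3, s4, s5 ≥ 0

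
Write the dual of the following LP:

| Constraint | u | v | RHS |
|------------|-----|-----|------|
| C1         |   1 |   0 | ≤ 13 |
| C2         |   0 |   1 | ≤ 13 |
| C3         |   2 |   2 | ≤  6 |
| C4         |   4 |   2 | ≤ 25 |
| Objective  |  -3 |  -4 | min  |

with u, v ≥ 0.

Primal min cᵀx s.t. Ax ≤ b, x ≥ 0  →  Dual max −bᵀy s.t. Aᵀy ≥ −c, y ≥ 0.

Maximize: z = -13y1 - 13y2 - 6y3 - 25y4

Subject to:
  y1 + 2y3 + 4y4 ≥ 3
  y2 + 2y3 + 2y4 ≥ 4
  y1, y2, y3, y4 ≥ 0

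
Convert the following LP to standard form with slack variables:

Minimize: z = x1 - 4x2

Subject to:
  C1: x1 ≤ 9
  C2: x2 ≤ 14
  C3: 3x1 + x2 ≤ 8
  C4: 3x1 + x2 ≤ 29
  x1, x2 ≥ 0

min z = x1 - 4x2

s.t.
  x1 + s1 = 9
  x2 + s2 = 14
  3x1 + x2 + s3 = 8
  3x1 + x2 + s4 = 29
  x1, x2, s1, s2, s3, s4 ≥ 0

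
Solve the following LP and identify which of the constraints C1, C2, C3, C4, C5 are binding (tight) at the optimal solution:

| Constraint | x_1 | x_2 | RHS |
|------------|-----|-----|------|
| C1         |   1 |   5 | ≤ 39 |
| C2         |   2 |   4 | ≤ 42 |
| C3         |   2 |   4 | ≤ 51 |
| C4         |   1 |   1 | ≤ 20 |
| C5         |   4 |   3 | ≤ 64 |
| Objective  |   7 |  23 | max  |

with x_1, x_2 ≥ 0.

At x_1 = 9, x_2 = 6, compute slack b - a·x for each constraint:
  C1: 39 − 39 = 0  (binding)
  C2: 42 − 42 = 0  (binding)
  C3: 51 − 42 = 9  (slack)
  C4: 20 − 15 = 5  (slack)
  C5: 64 − 54 = 10  (slack)

Optimal: x_1 = 9, x_2 = 6
Binding: C1, C2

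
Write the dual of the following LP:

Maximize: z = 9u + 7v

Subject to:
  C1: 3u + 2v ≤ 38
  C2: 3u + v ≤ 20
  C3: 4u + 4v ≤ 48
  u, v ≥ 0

Primal max cᵀx s.t. Ax ≤ b, x ≥ 0  →  Dual min bᵀy s.t. Aᵀy ≥ c, y ≥ 0.

Minimize: z = 38y1 + 20y2 + 48y3

Subject to:
  3y1 + 3y2 + 4y3 ≥ 9
  2y1 + y2 + 4y3 ≥ 7
  y1, y2, y3 ≥ 0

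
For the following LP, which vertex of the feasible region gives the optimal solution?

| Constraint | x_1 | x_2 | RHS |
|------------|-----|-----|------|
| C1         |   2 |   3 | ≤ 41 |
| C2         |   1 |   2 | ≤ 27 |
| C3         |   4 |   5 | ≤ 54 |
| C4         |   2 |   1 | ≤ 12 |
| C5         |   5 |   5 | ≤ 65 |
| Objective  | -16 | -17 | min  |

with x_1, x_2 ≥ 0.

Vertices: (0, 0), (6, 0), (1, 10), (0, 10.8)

Evaluate the objective at each vertex of the feasible region:
  z(0, 0) = 0
  z(6, 0) = -96
  z(1, 10) = -186  ←
  z(0, 10.8) = -183.6
The minimum is at x_1 = 1, x_2 = 10.

(1, 10)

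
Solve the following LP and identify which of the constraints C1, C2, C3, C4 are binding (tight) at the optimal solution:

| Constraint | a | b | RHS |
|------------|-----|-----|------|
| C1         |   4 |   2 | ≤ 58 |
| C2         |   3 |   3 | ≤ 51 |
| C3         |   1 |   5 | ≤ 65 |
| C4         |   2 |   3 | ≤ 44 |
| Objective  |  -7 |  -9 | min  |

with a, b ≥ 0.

At a = 7, b = 10, compute slack b - a·x for each constraint:
  C1: 58 − 48 = 10  (slack)
  C2: 51 − 51 = 0  (binding)
  C3: 65 − 57 = 8  (slack)
  C4: 44 − 44 = 0  (binding)

Optimal: a = 7, b = 10
Binding: C2, C4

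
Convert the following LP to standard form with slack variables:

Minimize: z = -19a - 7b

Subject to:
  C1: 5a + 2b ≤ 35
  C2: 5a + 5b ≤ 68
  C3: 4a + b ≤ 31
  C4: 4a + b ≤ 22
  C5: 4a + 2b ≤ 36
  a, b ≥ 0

min z = -19a - 7b

s.t.
  5a + 2b + s1 = 35
  5a + 5b + s2 = 68
  4a + b + s3 = 31
  4a + b + s4 = 22
  4a + 2b + s5 = 36
  a, b, s1, s2, s3, s4, s5 ≥ 0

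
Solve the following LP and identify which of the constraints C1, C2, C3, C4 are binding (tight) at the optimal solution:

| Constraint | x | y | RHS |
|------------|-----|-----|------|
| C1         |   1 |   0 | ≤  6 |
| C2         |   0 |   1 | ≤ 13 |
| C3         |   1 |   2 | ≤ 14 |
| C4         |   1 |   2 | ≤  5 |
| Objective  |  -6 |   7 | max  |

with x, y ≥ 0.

At x = 0, y = 2.5, compute slack b - a·x for each constraint:
  C1: 6 − 0 = 6  (slack)
  C2: 13 − 2.5 = 10.5  (slack)
  C3: 14 − 5 = 9  (slack)
  C4: 5 − 5 = 0  (binding)

Optimal: x = 0, y = 2.5
Binding: C4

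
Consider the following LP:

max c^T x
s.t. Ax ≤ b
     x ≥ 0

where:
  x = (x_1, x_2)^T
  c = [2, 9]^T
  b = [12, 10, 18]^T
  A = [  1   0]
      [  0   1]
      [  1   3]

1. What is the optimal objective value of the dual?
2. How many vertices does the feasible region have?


1. 54
2. 4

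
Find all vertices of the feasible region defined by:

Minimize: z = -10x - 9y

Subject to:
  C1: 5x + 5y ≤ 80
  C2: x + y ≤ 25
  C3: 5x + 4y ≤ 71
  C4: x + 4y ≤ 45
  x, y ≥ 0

(0, 0), (14.2, 0), (7, 9), (6.333, 9.667), (0, 11.25)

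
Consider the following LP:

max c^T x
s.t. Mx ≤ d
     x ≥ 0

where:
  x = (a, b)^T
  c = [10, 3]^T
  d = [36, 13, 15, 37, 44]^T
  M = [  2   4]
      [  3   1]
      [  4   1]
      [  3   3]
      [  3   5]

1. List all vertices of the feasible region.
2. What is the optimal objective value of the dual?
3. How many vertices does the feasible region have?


1. (0, 0), (3.75, 0), (2, 7), (1.75, 7.75), (0, 8.8)
2. 41
3. 5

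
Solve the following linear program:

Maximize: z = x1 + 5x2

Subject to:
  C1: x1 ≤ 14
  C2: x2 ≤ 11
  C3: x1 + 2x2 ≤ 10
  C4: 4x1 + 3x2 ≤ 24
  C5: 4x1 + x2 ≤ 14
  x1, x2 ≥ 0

Evaluate the objective at each vertex of the feasible region:
  z(0, 0) = 0
  z(3.5, 0) = 3.5
  z(2.571, 3.714) = 21.14
  z(0, 5) = 25  ←
The maximum is at x1 = 0, x2 = 5.

x1 = 0, x2 = 5, z = 25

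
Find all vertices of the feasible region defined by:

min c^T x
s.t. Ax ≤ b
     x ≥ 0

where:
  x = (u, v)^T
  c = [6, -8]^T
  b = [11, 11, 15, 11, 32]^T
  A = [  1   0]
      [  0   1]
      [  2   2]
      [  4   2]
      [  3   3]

(0, 0), (2.75, 0), (0, 5.5)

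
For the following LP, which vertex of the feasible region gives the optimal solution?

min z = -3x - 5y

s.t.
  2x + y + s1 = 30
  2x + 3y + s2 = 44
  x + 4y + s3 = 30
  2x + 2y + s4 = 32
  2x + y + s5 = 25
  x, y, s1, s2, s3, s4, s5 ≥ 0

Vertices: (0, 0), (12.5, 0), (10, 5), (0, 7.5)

Evaluate the objective at each vertex of the feasible region:
  z(0, 0) = 0
  z(12.5, 0) = -37.5
  z(10, 5) = -55  ←
  z(0, 7.5) = -37.5
The minimum is at x = 10, y = 5.

(10, 5)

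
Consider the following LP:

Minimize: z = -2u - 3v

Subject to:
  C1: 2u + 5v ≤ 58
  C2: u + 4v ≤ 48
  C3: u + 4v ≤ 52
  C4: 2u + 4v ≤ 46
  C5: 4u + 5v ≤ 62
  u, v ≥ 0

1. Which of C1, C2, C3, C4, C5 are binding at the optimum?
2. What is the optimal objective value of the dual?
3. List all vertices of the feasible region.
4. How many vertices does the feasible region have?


1. C4, C5
2. -36
3. (0, 0), (15.5, 0), (3, 10), (0, 11.5)
4. 4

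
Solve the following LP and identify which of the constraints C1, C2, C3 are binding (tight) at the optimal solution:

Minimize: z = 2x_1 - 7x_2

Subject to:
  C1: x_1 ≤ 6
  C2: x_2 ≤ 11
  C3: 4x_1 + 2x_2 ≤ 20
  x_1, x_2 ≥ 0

At x_1 = 0, x_2 = 10, compute slack b - a·x for each constraint:
  C1: 6 − 0 = 6  (slack)
  C2: 11 − 10 = 1  (slack)
  C3: 20 − 20 = 0  (binding)

Optimal: x_1 = 0, x_2 = 10
Binding: C3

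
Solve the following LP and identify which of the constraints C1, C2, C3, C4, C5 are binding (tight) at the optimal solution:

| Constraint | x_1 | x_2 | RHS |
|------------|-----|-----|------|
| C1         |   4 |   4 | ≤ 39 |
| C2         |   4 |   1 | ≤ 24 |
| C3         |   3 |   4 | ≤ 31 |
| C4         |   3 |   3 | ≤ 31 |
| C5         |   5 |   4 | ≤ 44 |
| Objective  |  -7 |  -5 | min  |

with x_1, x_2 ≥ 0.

At x_1 = 5, x_2 = 4, compute slack b - a·x for each constraint:
  C1: 39 − 36 = 3  (slack)
  C2: 24 − 24 = 0  (binding)
  C3: 31 − 31 = 0  (binding)
  C4: 31 − 27 = 4  (slack)
  C5: 44 − 41 = 3  (slack)

Optimal: x_1 = 5, x_2 = 4
Binding: C2, C3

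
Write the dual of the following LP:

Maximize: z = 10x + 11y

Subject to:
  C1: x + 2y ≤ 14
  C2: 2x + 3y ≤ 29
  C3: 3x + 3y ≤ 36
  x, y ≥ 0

Primal max cᵀx s.t. Ax ≤ b, x ≥ 0  →  Dual min bᵀy s.t. Aᵀy ≥ c, y ≥ 0.

Minimize: z = 14y1 + 29y2 + 36y3

Subject to:
  y1 + 2y2 + 3y3 ≥ 10
  2y1 + 3y2 + 3y3 ≥ 11
  y1, y2, y3 ≥ 0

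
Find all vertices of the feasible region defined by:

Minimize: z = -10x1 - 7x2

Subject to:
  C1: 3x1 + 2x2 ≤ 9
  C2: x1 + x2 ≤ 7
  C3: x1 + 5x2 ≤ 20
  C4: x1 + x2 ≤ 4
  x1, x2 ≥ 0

(0, 0), (3, 0), (1, 3), (0, 4)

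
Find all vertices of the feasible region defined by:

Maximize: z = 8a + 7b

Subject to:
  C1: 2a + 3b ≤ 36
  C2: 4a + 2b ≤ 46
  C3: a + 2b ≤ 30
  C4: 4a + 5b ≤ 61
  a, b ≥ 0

(0, 0), (11.5, 0), (9, 5), (1.5, 11), (0, 12)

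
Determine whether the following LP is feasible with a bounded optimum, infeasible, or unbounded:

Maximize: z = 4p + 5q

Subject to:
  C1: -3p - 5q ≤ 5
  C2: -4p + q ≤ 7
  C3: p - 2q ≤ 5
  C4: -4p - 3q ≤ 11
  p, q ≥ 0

Unbounded (objective can increase without bound)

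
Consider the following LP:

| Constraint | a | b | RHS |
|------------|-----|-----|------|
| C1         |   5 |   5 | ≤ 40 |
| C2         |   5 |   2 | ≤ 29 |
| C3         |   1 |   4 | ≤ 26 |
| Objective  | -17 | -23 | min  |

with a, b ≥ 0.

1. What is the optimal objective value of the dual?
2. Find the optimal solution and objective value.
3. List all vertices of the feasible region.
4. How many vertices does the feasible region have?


1. -172
2. a = 2, b = 6, z = -172
3. (0, 0), (5.8, 0), (4.333, 3.667), (2, 6), (0, 6.5)
4. 5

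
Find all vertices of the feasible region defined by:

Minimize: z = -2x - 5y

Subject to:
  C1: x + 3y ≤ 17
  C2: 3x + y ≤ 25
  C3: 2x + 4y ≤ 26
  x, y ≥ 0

(0, 0), (8.333, 0), (7.4, 2.8), (5, 4), (0, 5.667)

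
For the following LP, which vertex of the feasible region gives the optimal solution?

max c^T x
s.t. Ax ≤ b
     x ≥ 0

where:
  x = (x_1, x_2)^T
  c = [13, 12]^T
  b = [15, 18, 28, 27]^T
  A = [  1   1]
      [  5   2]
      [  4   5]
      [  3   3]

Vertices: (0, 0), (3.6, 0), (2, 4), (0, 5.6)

Evaluate the objective at each vertex of the feasible region:
  z(0, 0) = 0
  z(3.6, 0) = 46.8
  z(2, 4) = 74  ←
  z(0, 5.6) = 67.2
The maximum is at x_1 = 2, x_2 = 4.

(2, 4)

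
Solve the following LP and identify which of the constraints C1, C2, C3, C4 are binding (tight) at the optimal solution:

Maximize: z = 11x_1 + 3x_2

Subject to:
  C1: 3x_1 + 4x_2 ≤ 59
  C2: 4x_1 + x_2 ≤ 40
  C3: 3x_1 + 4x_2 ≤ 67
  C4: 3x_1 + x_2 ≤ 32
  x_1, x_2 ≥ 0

At x_1 = 8, x_2 = 8, compute slack b - a·x for each constraint:
  C1: 59 − 56 = 3  (slack)
  C2: 40 − 40 = 0  (binding)
  C3: 67 − 56 = 11  (slack)
  C4: 32 − 32 = 0  (binding)

Optimal: x_1 = 8, x_2 = 8
Binding: C2, C4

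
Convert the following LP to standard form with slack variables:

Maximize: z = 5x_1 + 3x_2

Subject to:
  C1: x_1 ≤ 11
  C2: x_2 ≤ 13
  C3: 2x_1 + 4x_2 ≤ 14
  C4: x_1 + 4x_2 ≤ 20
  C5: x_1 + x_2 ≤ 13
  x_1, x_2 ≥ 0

max z = 5x_1 + 3x_2

s.t.
  x_1 + s1 = 11
  x_2 + s2 = 13
  2x_1 + 4x_2 + s3 = 14
  x_1 + 4x_2 + s4 = 20
  x_1 + x_2 + s5 = 13
  x_1, x_2, s1, s2, s3, s4, s5 ≥ 0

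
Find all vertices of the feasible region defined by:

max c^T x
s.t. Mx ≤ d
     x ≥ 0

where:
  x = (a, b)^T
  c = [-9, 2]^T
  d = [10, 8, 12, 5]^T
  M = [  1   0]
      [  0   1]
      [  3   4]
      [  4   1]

(0, 0), (1.25, 0), (0.6154, 2.538), (0, 3)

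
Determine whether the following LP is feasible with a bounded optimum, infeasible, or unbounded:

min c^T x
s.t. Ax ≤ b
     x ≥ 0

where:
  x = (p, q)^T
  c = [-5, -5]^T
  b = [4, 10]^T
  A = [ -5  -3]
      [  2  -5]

Unbounded (objective can decrease without bound)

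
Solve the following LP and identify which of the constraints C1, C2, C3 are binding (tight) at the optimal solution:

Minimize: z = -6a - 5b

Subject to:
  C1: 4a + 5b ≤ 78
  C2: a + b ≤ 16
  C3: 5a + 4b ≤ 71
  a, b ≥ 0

At a = 7, b = 9, compute slack b - a·x for each constraint:
  C1: 78 − 73 = 5  (slack)
  C2: 16 − 16 = 0  (binding)
  C3: 71 − 71 = 0  (binding)

Optimal: a = 7, b = 9
Binding: C2, C3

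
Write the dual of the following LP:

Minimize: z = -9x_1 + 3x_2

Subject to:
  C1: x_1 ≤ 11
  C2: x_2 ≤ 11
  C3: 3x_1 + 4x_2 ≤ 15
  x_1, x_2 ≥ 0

Primal min cᵀx s.t. Ax ≤ b, x ≥ 0  →  Dual max −bᵀy s.t. Aᵀy ≥ −c, y ≥ 0.

Maximize: z = -11y1 - 11y2 - 15y3

Subject to:
  y1 + 3y3 ≥ 9
  y2 + 4y3 ≥ -3
  y1, y2, y3 ≥ 0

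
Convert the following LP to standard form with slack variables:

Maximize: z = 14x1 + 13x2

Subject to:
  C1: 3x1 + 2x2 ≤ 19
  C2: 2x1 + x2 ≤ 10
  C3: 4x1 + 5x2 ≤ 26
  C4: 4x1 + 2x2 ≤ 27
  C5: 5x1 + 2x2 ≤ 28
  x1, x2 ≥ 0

max z = 14x1 + 13x2

s.t.
  3x1 + 2x2 + s1 = 19
  2x1 + x2 + s2 = 10
  4x1 + 5x2 + s3 = 26
  4x1 + 2x2 + s4 = 27
  5x1 + 2x2 + s5 = 28
  x1, x2, s1, s2, s3, s4, s5 ≥ 0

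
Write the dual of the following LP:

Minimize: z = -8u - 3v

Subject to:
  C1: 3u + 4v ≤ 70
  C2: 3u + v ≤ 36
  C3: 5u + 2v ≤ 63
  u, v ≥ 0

Primal min cᵀx s.t. Ax ≤ b, x ≥ 0  →  Dual max −bᵀy s.t. Aᵀy ≥ −c, y ≥ 0.

Maximize: z = -70y1 - 36y2 - 63y3

Subject to:
  3y1 + 3y2 + 5y3 ≥ 8
  4y1 + y2 + 2y3 ≥ 3
  y1, y2, y3 ≥ 0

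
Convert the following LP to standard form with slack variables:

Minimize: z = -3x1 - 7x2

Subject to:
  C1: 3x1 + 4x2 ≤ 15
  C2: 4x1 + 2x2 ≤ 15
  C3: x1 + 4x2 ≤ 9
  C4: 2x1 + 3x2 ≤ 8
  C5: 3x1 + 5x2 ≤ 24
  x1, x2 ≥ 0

min z = -3x1 - 7x2

s.t.
  3x1 + 4x2 + s1 = 15
  4x1 + 2x2 + s2 = 15
  x1 + 4x2 + s3 = 9
  2x1 + 3x2 + s4 = 8
  3x1 + 5x2 + s5 = 24
  x1, x2, s1, s2, s3, s4, s5 ≥ 0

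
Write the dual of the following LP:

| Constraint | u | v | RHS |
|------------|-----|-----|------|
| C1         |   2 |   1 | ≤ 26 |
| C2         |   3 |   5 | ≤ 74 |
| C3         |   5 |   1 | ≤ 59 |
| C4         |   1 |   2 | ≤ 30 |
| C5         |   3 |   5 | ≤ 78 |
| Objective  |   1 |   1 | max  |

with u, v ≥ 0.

Primal max cᵀx s.t. Ax ≤ b, x ≥ 0  →  Dual min bᵀy s.t. Aᵀy ≥ c, y ≥ 0.

Minimize: z = 26y1 + 74y2 + 59y3 + 30y4 + 78y5

Subject to:
  2y1 + 3y2 + 5y3 + y4 + 3y5 ≥ 1
  y1 + 5y2 + y3 + 2y4 + 5y5 ≥ 1
  y1, y2, y3, y4, y5 ≥ 0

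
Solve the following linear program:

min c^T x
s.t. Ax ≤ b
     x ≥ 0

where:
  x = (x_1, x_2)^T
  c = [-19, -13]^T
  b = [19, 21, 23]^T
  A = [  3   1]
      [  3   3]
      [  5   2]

Evaluate the objective at each vertex of the feasible region:
  z(0, 0) = 0
  z(4.6, 0) = -87.4
  z(3, 4) = -109  ←
  z(0, 7) = -91
The minimum is at x_1 = 3, x_2 = 4.

x_1 = 3, x_2 = 4, z = -109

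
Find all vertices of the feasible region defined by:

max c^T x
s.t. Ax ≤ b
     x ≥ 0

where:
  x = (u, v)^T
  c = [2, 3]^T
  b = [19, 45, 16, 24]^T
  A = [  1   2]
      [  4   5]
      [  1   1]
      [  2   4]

(0, 0), (11.25, 0), (10, 1), (0, 6)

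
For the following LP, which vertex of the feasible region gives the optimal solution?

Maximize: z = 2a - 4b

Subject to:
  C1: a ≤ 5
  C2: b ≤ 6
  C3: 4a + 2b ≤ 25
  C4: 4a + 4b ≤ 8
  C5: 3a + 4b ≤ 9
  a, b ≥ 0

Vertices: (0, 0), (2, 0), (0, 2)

Evaluate the objective at each vertex of the feasible region:
  z(0, 0) = 0
  z(2, 0) = 4  ←
  z(0, 2) = -8
The maximum is at a = 2, b = 0.

(2, 0)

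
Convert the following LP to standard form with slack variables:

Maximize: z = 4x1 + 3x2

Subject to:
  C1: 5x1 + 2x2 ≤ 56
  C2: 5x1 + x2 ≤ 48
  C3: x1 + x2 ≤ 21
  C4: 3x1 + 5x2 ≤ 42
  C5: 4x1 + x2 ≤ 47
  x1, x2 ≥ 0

max z = 4x1 + 3x2

s.t.
  5x1 + 2x2 + s1 = 56
  5x1 + x2 + s2 = 48
  x1 + x2 + s3 = 21
  3x1 + 5x2 + s4 = 42
  4x1 + x2 + s5 = 47
  x1, x2, s1, s2, s3, s4, s5 ≥ 0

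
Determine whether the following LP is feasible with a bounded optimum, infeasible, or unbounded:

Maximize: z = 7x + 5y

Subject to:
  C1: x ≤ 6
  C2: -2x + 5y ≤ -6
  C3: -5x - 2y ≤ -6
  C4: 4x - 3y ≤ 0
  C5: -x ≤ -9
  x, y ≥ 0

Infeasible (no feasible solution exists)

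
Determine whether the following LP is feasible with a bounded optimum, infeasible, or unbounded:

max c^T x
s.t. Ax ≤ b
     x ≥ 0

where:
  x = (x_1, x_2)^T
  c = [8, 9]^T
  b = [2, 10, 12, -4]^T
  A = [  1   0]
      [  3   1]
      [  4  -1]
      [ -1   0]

Infeasible (no feasible solution exists)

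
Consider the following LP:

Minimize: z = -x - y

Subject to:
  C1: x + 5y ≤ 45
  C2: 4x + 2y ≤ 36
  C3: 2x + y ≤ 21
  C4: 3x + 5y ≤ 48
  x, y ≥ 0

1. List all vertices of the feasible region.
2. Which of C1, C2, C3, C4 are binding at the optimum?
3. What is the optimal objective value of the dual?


1. (0, 0), (9, 0), (6, 6), (1.5, 8.7), (0, 9)
2. C2, C4
3. -12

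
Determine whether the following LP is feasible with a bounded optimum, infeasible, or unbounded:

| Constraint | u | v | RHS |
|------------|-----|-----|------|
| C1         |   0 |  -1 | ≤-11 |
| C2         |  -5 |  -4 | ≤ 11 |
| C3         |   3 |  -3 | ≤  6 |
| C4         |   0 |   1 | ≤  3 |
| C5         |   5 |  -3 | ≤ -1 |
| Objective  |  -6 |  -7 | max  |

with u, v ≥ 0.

Infeasible (no feasible solution exists)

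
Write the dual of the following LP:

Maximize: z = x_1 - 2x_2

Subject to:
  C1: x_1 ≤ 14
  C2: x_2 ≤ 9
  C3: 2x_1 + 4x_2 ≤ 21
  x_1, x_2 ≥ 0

Primal max cᵀx s.t. Ax ≤ b, x ≥ 0  →  Dual min bᵀy s.t. Aᵀy ≥ c, y ≥ 0.

Minimize: z = 14y1 + 9y2 + 21y3

Subject to:
  y1 + 2y3 ≥ 1
  y2 + 4y3 ≥ -2
  y1, y2, y3 ≥ 0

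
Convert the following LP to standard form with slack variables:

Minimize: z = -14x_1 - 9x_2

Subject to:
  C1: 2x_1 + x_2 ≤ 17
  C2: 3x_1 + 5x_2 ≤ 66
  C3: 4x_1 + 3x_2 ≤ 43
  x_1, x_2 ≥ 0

min z = -14x_1 - 9x_2

s.t.
  2x_1 + x_2 + s1 = 17
  3x_1 + 5x_2 + s2 = 66
  4x_1 + 3x_2 + s3 = 43
  x_1, x_2, s1, s2, s3 ≥ 0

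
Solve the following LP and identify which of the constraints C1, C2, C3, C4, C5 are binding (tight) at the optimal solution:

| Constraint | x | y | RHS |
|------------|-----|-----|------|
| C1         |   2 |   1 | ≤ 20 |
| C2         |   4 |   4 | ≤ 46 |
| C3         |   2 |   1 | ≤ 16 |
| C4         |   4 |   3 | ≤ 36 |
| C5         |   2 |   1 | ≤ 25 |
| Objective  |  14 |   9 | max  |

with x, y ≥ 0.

At x = 6, y = 4, compute slack b - a·x for each constraint:
  C1: 20 − 16 = 4  (slack)
  C2: 46 − 40 = 6  (slack)
  C3: 16 − 16 = 0  (binding)
  C4: 36 − 36 = 0  (binding)
  C5: 25 − 16 = 9  (slack)

Optimal: x = 6, y = 4
Binding: C3, C4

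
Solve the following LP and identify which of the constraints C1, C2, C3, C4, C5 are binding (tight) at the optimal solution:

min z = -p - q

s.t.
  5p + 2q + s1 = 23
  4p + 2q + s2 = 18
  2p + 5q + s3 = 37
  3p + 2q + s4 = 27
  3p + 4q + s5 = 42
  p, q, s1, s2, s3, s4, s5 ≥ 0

At p = 1, q = 7, compute slack b - a·x for each constraint:
  C1: 23 − 19 = 4  (slack)
  C2: 18 − 18 = 0  (binding)
  C3: 37 − 37 = 0  (binding)
  C4: 27 − 17 = 10  (slack)
  C5: 42 − 31 = 11  (slack)

Optimal: p = 1, q = 7
Binding: C2, C3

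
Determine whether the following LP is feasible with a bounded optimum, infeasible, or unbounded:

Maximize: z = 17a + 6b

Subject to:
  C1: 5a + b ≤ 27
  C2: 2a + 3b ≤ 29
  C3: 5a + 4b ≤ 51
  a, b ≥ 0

Feasible with a bounded optimal solution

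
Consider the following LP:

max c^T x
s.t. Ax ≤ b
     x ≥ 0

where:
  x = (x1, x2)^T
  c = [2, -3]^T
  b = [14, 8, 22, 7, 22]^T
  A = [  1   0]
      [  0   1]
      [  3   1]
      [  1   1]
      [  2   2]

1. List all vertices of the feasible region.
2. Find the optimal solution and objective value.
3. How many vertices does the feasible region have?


1. (0, 0), (7, 0), (0, 7)
2. x1 = 7, x2 = 0, z = 14
3. 3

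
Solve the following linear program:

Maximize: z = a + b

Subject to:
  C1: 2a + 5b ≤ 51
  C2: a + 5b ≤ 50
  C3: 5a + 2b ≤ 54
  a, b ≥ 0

Evaluate the objective at each vertex of the feasible region:
  z(0, 0) = 0
  z(10.8, 0) = 10.8
  z(8, 7) = 15  ←
  z(1, 9.8) = 10.8
  z(0, 10) = 10
The maximum is at a = 8, b = 7.

a = 8, b = 7, z = 15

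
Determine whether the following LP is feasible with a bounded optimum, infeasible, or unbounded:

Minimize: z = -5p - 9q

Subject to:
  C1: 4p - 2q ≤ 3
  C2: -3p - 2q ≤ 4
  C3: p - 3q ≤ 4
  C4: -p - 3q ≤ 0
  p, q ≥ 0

Unbounded (objective can decrease without bound)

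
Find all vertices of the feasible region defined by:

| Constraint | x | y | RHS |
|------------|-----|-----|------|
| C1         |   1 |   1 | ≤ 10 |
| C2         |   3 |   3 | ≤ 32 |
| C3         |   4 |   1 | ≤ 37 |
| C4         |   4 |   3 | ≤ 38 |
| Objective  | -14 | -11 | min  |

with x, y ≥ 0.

(0, 0), (9.25, 0), (9.125, 0.5), (8, 2), (0, 10)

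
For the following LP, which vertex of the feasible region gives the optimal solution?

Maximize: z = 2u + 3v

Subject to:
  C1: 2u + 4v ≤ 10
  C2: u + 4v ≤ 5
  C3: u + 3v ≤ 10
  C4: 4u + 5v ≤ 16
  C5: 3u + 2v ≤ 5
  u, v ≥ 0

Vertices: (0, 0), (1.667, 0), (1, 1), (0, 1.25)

Evaluate the objective at each vertex of the feasible region:
  z(0, 0) = 0
  z(1.667, 0) = 3.333
  z(1, 1) = 5  ←
  z(0, 1.25) = 3.75
The maximum is at u = 1, v = 1.

(1, 1)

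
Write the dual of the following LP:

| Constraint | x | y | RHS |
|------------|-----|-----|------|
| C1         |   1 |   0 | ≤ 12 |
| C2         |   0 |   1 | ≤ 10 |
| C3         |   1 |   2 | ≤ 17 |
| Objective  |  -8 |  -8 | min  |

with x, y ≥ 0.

Primal min cᵀx s.t. Ax ≤ b, x ≥ 0  →  Dual max −bᵀy s.t. Aᵀy ≥ −c, y ≥ 0.

Maximize: z = -12y1 - 10y2 - 17y3

Subject to:
  y1 + y3 ≥ 8
  y2 + 2y3 ≥ 8
  y1, y2, y3 ≥ 0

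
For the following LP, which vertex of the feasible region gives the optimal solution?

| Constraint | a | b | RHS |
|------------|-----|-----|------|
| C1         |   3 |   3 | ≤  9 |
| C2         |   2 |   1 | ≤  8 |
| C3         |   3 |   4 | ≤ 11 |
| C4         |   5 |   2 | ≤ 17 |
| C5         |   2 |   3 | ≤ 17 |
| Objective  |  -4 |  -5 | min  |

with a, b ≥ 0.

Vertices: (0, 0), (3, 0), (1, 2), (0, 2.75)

Evaluate the objective at each vertex of the feasible region:
  z(0, 0) = 0
  z(3, 0) = -12
  z(1, 2) = -14  ←
  z(0, 2.75) = -13.75
The minimum is at a = 1, b = 2.

(1, 2)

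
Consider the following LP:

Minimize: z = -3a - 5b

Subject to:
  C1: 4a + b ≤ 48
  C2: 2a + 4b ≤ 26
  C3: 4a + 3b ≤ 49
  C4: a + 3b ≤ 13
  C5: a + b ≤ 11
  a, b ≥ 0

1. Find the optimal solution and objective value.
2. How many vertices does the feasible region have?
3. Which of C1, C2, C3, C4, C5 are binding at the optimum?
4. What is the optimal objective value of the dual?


1. a = 10, b = 1, z = -35
2. 4
3. C4, C5
4. -35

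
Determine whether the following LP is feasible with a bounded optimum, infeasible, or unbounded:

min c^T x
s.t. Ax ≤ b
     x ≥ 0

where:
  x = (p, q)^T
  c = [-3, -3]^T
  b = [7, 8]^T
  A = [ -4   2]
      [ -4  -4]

Unbounded (objective can decrease without bound)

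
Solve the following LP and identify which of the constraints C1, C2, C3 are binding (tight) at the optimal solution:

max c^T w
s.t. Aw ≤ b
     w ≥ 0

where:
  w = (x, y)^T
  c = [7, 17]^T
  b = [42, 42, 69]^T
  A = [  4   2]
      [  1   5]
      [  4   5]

At x = 7, y = 7, compute slack b - a·x for each constraint:
  C1: 42 − 42 = 0  (binding)
  C2: 42 − 42 = 0  (binding)
  C3: 69 − 63 = 6  (slack)

Optimal: x = 7, y = 7
Binding: C1, C2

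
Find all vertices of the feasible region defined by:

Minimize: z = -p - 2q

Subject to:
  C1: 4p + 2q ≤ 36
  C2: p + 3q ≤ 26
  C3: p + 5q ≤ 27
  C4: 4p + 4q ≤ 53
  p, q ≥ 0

(0, 0), (9, 0), (7, 4), (0, 5.4)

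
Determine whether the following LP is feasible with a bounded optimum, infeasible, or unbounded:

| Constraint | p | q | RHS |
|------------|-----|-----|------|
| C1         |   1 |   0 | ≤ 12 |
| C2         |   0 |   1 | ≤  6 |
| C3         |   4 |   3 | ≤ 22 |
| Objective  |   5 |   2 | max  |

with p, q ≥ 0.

Feasible with a bounded optimal solution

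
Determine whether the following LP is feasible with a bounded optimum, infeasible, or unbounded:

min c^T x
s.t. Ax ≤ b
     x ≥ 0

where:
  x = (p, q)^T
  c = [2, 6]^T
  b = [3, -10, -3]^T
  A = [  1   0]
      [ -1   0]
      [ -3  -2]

Infeasible (no feasible solution exists)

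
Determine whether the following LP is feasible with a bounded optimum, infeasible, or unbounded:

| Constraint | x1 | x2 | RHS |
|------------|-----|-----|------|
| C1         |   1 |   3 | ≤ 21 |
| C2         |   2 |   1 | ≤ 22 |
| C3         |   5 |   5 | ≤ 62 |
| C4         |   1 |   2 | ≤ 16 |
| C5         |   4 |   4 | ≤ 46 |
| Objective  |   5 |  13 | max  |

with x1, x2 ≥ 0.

Feasible with a bounded optimal solution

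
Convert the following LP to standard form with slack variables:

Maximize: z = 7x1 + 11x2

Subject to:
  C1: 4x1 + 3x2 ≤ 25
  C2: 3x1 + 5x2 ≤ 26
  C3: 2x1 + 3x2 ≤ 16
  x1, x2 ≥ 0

max z = 7x1 + 11x2

s.t.
  4x1 + 3x2 + s1 = 25
  3x1 + 5x2 + s2 = 26
  2x1 + 3x2 + s3 = 16
  x1, x2, s1, s2, s3 ≥ 0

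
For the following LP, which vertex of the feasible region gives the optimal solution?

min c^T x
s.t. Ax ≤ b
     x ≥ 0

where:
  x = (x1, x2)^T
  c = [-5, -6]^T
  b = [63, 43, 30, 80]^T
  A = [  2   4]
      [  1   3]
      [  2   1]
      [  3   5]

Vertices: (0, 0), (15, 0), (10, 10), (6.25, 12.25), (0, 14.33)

Evaluate the objective at each vertex of the feasible region:
  z(0, 0) = 0
  z(15, 0) = -75
  z(10, 10) = -110  ←
  z(6.25, 12.25) = -104.8
  z(0, 14.33) = -86
The minimum is at x1 = 10, x2 = 10.

(10, 10)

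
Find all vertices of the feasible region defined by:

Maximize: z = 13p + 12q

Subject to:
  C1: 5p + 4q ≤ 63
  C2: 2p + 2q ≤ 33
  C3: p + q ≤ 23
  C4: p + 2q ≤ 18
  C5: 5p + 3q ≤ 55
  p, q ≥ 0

(0, 0), (11, 0), (8, 5), (0, 9)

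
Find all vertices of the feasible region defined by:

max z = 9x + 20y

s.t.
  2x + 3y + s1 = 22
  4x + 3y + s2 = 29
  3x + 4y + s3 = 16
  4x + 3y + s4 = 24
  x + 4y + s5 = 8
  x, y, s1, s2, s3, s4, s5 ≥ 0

(0, 0), (5.333, 0), (4, 1), (0, 2)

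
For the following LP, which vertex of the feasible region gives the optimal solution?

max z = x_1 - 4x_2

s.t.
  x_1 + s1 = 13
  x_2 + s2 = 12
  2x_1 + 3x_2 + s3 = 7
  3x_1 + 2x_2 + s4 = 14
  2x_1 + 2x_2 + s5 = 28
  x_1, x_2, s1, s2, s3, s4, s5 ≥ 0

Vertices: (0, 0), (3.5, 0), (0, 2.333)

Evaluate the objective at each vertex of the feasible region:
  z(0, 0) = 0
  z(3.5, 0) = 3.5  ←
  z(0, 2.333) = -9.333
The maximum is at x_1 = 3.5, x_2 = 0.

(3.5, 0)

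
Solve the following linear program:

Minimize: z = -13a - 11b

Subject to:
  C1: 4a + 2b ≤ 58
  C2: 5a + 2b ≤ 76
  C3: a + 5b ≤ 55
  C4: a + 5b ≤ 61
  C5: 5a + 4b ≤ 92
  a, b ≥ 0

Evaluate the objective at each vertex of the feasible region:
  z(0, 0) = 0
  z(14.5, 0) = -188.5
  z(10, 9) = -229  ←
  z(0, 11) = -121
The minimum is at a = 10, b = 9.

a = 10, b = 9, z = -229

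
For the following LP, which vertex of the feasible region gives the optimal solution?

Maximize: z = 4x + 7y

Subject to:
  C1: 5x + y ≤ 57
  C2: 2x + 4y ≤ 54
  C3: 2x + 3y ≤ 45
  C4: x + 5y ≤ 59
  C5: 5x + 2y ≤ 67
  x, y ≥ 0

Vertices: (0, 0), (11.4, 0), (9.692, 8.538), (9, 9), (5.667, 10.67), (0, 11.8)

Evaluate the objective at each vertex of the feasible region:
  z(0, 0) = 0
  z(11.4, 0) = 45.6
  z(9.692, 8.538) = 98.54
  z(9, 9) = 99  ←
  z(5.667, 10.67) = 97.33
  z(0, 11.8) = 82.6
The maximum is at x = 9, y = 9.

(9, 9)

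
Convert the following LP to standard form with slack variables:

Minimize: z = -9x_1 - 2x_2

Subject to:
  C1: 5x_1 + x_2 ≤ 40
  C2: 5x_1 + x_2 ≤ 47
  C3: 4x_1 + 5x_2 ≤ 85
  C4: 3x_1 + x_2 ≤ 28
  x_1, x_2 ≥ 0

min z = -9x_1 - 2x_2

s.t.
  5x_1 + x_2 + s1 = 40
  5x_1 + x_2 + s2 = 47
  4x_1 + 5x_2 + s3 = 85
  3x_1 + x_2 + s4 = 28
  x_1, x_2, s1, s2, s3, s4 ≥ 0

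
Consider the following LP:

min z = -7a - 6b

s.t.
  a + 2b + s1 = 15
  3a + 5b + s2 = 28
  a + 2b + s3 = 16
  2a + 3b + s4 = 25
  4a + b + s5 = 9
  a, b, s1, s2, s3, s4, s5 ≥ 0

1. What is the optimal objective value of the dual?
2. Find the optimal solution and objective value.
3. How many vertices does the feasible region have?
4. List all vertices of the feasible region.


1. -37
2. a = 1, b = 5, z = -37
3. 4
4. (0, 0), (2.25, 0), (1, 5), (0, 5.6)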